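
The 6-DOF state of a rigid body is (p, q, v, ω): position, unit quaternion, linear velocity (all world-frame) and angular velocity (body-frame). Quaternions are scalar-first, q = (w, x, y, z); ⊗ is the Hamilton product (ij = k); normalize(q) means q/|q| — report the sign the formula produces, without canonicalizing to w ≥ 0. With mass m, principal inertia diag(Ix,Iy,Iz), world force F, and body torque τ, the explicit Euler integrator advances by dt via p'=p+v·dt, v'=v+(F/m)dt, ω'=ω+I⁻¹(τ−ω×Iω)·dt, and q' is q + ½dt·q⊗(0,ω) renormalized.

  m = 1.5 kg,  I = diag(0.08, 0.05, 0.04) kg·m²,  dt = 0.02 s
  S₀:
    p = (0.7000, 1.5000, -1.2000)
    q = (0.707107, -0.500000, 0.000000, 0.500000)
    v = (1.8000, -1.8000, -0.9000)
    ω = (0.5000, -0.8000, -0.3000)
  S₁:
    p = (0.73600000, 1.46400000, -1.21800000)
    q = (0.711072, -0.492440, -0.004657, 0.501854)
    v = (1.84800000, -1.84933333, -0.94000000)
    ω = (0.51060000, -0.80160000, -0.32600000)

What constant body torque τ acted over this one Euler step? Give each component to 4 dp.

τ = (0.0400, -0.0100, -0.0400)

ω₁ − ω₀ = (0.01060000, -0.00160000, -0.02600000)
ω₀×(Iω₀) = (-0.0024, -0.0060, 0.0120)
applied torque τ = (0.0400, -0.0100, -0.0400)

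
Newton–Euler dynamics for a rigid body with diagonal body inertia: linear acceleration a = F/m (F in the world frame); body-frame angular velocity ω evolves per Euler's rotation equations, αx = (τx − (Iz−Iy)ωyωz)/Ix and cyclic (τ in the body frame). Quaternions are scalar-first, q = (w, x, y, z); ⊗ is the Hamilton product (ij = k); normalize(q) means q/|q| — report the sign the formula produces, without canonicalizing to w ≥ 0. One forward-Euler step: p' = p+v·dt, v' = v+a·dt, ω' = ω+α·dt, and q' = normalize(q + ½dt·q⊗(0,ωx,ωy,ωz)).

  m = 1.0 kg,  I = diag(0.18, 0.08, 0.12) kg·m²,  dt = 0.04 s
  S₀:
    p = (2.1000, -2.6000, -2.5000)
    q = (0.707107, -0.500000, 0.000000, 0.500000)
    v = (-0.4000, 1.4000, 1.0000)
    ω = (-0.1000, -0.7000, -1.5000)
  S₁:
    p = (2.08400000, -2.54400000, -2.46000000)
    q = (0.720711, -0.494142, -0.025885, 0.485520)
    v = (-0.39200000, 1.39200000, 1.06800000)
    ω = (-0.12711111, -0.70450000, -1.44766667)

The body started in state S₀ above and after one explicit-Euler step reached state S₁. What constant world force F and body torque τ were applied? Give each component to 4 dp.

ω₁ − ω₀ = (-0.02711111, -0.00450000, 0.05233333)
ω₀×(Iω₀) = (0.0420, 0.0090, -0.0070)
τ = I·(Δω/dt) + ω₀×(Iω₀) = (-0.0800, 0.0000, 0.1500)
Δv = v₁−v₀ = (0.00800000, -0.00800000, 0.06800000)
m·(v₁−v₀)/dt = (0.2000, -0.2000, 1.7000)

F = (0.2000, -0.2000, 1.7000)
τ = (-0.0800, 0.0000, 0.1500)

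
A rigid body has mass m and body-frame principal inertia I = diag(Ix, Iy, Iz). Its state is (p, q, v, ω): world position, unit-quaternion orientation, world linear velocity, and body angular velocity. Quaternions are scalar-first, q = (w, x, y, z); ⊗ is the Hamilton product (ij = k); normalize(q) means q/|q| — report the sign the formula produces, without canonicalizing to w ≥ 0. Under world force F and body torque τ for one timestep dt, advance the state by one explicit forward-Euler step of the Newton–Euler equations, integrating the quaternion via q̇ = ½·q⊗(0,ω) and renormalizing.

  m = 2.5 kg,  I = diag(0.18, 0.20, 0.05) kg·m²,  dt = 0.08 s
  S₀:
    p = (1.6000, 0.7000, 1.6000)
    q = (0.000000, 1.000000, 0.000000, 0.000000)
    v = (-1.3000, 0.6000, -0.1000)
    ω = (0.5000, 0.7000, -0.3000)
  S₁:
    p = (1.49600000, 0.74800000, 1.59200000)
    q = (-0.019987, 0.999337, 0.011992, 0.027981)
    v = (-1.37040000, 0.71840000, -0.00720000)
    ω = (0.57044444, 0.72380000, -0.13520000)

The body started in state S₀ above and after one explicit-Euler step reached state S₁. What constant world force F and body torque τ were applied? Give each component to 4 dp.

F = (-2.2000, 3.7000, 2.9000)
τ = (0.1900, 0.0400, 0.1100)

Δω = ω₁−ω₀ = (0.07044444, 0.02380000, 0.16480000)
ω₀×(Iω₀) = (0.0315, -0.0195, 0.0070)
applied torque τ = (0.1900, 0.0400, 0.1100)
v₁ − v₀ = (-0.07040000, 0.11840000, 0.09280000)
applied force F = (-2.2000, 3.7000, 2.9000)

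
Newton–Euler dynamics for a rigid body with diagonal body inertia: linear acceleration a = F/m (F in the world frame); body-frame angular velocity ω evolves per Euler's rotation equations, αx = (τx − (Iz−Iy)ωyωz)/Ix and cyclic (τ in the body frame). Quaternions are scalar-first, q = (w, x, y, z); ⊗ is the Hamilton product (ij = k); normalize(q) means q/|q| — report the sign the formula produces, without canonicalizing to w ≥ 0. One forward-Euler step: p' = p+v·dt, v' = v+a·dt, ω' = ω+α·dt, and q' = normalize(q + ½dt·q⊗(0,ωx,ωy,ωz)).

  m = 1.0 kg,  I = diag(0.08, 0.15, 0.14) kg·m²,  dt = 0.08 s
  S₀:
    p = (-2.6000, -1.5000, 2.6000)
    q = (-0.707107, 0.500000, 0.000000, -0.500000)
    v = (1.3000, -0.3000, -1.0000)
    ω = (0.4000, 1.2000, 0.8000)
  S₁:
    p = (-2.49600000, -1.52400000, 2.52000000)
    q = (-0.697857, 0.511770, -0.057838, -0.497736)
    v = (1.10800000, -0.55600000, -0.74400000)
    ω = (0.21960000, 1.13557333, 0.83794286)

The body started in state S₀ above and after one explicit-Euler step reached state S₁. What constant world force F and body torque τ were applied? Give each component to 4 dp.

Δv = v₁−v₀ = (-0.19200000, -0.25600000, 0.25600000)
F = m·Δv/dt = (-2.4000, -3.2000, 3.2000)
ω₁ − ω₀ = (-0.18040000, -0.06442667, 0.03794286)
ω₀×(Iω₀) = (-0.0096, -0.0192, 0.0336)
τ = I·(Δω/dt) + ω₀×(Iω₀) = (-0.1900, -0.1400, 0.1000)

F = (-2.4000, -3.2000, 3.2000)
τ = (-0.1900, -0.1400, 0.1000)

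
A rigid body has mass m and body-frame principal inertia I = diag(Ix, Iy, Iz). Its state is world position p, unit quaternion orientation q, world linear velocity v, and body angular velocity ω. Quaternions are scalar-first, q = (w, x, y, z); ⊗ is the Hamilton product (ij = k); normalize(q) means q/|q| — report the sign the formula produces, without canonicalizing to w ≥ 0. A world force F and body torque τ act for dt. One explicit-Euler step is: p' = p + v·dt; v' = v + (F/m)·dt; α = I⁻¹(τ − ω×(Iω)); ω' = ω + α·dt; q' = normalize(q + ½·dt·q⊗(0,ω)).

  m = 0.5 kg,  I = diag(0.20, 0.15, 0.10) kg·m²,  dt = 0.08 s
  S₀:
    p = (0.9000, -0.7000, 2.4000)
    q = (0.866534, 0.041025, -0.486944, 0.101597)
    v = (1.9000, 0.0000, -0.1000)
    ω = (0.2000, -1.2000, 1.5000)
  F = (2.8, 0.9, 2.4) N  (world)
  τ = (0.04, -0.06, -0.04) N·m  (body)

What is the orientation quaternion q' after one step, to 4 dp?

q' = (0.8343, 0.0235, -0.5286, 0.1551)

Hamilton product q⊗(0,ω) = (-0.7449333, -0.4351928, -1.0810589, 1.3479598)
q + ½dt·q⊗(0,ω), renormalized = (0.8343, 0.0235, -0.5286, 0.1551)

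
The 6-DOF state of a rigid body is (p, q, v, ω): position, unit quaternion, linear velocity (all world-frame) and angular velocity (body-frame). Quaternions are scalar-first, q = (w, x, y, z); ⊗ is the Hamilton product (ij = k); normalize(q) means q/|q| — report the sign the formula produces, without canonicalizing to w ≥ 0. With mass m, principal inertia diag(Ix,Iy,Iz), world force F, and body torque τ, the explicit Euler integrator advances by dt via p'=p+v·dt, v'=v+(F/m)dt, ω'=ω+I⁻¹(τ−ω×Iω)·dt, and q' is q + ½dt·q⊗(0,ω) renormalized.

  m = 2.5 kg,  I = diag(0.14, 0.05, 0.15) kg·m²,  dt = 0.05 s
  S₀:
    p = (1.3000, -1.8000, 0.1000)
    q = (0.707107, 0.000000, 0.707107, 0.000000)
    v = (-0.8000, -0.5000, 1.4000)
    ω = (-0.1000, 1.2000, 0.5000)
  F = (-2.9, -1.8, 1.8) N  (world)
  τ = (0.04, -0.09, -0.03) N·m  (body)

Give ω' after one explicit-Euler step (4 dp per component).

ω' = (-0.1071, 1.1095, 0.4864)

(τ − ω×Iω)/I = (-0.1429, -1.8100, -0.2720)
ω + α·dt = (-0.1071, 1.1095, 0.4864)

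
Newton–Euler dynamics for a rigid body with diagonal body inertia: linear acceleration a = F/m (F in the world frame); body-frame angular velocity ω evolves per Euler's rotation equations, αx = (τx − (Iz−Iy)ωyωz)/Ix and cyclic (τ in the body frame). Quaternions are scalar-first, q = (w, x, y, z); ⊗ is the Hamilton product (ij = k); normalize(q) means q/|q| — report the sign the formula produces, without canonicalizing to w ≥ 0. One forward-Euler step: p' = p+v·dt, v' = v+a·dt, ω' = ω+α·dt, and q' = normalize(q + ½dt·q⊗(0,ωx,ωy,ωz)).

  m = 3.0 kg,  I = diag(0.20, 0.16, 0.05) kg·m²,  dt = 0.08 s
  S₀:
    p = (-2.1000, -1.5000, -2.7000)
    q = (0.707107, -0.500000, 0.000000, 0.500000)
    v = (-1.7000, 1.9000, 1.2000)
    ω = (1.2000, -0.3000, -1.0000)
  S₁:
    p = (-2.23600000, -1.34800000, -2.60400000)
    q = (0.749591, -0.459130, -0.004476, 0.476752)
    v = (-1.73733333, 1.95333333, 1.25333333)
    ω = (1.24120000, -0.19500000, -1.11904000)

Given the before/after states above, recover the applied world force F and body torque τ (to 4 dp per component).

F = (-1.4000, 2.0000, 2.0000)
τ = (0.0700, 0.0300, -0.0600)

Δv = v₁−v₀ = (-0.03733333, 0.05333333, 0.05333333)
F = m·Δv/dt = (-1.4000, 2.0000, 2.0000)
ω₁ − ω₀ = (0.04120000, 0.10500000, -0.11904000)
precession coupling = (-0.0330, -0.1800, 0.0144)
applied torque τ = (0.0700, 0.0300, -0.0600)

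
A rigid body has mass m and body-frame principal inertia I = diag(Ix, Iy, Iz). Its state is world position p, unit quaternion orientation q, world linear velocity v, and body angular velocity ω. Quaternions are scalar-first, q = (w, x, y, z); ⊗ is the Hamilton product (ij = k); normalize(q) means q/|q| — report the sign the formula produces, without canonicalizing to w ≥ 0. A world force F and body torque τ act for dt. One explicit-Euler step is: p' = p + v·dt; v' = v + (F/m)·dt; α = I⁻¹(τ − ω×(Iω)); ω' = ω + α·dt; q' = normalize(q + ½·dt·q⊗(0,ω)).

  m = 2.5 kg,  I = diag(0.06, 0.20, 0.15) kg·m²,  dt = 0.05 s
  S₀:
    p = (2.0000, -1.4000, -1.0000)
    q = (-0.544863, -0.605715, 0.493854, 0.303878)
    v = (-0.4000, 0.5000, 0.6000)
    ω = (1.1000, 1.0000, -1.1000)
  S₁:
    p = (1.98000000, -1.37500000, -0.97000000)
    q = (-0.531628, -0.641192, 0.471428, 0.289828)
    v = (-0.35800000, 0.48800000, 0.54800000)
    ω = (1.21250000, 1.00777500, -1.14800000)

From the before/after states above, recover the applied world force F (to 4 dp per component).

velocity change Δv = (0.04200000, -0.01200000, -0.05200000)
applied force F = (2.1000, -0.6000, -2.6000)

F = (2.1000, -0.6000, -2.6000)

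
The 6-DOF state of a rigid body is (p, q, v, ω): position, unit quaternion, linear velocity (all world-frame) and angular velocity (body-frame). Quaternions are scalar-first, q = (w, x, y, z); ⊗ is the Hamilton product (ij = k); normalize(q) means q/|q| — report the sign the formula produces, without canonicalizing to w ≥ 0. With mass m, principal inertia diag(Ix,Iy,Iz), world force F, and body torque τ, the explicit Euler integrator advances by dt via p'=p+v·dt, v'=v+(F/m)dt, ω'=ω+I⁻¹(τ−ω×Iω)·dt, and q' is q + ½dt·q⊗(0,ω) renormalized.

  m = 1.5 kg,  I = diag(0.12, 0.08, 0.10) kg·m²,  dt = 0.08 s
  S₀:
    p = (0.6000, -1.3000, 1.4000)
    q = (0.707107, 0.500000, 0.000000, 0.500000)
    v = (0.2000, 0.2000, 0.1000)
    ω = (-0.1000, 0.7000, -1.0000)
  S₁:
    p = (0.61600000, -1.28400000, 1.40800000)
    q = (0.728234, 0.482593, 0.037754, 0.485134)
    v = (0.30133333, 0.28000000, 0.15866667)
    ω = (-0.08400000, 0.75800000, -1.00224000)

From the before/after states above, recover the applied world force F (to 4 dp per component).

v₁ − v₀ = (0.10133333, 0.08000000, 0.05866667)
m·(v₁−v₀)/dt = (1.9000, 1.5000, 1.1000)

F = (1.9000, 1.5000, 1.1000)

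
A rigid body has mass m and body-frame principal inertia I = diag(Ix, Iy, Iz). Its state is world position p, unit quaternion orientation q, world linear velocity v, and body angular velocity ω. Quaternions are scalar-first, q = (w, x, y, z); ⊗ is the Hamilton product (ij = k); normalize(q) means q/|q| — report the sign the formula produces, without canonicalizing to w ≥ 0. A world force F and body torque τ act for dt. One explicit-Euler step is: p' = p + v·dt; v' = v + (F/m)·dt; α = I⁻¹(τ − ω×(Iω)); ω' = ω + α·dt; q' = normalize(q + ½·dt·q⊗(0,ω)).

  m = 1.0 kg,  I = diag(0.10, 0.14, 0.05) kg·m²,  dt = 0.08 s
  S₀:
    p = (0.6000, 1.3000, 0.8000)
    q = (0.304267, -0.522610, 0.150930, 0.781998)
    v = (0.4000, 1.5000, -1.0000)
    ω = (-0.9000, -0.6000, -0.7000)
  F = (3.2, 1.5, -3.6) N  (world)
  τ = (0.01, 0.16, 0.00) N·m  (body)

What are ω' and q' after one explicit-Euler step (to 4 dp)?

ω' = (-0.8618, -0.5266, -0.7346)
q' = (0.3106, -0.5183, 0.1007, 0.7904)

precession coupling ω×(Iω) = (-0.0378, 0.0315, 0.0216)
α = I⁻¹(τ − ω×Iω) = (0.4780, 0.9179, -0.4320)
new body rate ω' = (-0.8618, -0.5266, -0.7346)
Hamilton product q⊗(0,ω) = (0.1676076, 0.0897075, -1.2521854, 0.2364161)
updated quaternion q' = (0.3106, -0.5183, 0.1007, 0.7904)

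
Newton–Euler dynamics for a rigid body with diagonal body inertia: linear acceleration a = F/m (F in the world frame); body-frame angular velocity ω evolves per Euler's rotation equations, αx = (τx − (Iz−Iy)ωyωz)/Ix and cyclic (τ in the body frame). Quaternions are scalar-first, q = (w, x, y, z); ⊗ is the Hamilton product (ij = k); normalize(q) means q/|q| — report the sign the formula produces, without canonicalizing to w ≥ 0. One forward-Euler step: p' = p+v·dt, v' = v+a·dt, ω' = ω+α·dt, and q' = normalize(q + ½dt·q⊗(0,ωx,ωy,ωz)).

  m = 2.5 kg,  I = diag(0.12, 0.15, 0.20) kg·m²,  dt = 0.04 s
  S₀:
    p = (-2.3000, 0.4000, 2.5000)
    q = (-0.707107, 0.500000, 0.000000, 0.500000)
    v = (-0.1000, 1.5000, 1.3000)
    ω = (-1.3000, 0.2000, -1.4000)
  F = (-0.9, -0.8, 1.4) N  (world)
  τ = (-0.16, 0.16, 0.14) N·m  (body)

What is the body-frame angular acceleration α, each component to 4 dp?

gyro term ω×Iω = (-0.0140, -0.1456, -0.0078)
α = I⁻¹(τ − ω×Iω) = (-1.2167, 2.0373, 0.7390)

α = (-1.2167, 2.0373, 0.7390)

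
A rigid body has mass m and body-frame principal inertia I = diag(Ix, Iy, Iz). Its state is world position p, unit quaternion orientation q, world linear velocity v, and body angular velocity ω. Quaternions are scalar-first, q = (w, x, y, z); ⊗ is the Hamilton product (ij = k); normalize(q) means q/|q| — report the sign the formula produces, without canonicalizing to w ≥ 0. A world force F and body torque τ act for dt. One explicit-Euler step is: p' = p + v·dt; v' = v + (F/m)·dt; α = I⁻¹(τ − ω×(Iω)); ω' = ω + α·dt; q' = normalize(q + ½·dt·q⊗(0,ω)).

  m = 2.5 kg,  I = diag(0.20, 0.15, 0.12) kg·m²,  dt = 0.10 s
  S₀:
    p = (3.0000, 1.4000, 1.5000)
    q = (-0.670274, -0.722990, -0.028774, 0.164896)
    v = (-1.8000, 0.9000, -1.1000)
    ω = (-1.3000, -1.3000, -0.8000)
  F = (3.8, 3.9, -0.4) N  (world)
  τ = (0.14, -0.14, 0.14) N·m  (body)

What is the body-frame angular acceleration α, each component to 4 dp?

α = (0.8560, -1.4880, 1.8708)

ω×(Iω) gyroscopic = (-0.0312, 0.0832, -0.0845)
angular accel α = (0.8560, -1.4880, 1.8708)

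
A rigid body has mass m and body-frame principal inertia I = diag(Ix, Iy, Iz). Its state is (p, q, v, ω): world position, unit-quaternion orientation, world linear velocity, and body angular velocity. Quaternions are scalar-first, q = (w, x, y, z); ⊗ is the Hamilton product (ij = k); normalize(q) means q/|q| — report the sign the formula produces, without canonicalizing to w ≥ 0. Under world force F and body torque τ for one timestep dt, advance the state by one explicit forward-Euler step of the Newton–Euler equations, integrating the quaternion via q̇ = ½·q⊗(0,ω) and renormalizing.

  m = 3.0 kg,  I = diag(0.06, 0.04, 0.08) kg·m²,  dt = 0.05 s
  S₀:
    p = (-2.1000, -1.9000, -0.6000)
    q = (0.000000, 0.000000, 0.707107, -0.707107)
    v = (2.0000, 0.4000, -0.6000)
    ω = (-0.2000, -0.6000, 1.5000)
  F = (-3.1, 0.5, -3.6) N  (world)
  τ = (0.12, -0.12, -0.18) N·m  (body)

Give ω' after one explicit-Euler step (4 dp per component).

angular accel α = (2.6000, -3.1500, -2.2200)
new body rate ω' = (-0.0700, -0.7575, 1.3890)

ω' = (-0.0700, -0.7575, 1.3890)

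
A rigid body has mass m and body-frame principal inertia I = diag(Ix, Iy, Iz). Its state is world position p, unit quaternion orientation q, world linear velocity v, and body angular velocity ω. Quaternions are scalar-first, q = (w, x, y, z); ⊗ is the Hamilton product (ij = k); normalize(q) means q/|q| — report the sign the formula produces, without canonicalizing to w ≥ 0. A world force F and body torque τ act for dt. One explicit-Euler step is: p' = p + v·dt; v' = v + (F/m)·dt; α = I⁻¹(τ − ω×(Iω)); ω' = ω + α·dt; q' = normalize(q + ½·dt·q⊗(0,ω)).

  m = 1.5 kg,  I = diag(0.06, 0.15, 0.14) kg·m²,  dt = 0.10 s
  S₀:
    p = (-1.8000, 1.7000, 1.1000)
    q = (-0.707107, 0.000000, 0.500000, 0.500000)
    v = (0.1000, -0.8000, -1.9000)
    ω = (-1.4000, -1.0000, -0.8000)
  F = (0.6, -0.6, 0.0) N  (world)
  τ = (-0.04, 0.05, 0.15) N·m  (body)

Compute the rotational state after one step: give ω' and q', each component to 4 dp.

ω×(Iω) gyroscopic = (-0.0080, -0.0896, 0.1260)
α = I⁻¹(τ − ω×Iω) = (-0.5333, 0.9307, 0.1714)
ω + α·dt = (-1.4533, -0.9069, -0.7829)
q⊗(0,ω) = (0.9000000, 1.0899498, 0.0071070, 1.2656856)
q + ½dt·q⊗(0,ω), renormalized = (-0.6591, 0.0543, 0.4981, 0.5608)

ω' = (-1.4533, -0.9069, -0.7829)
q' = (-0.6591, 0.0543, 0.4981, 0.5608)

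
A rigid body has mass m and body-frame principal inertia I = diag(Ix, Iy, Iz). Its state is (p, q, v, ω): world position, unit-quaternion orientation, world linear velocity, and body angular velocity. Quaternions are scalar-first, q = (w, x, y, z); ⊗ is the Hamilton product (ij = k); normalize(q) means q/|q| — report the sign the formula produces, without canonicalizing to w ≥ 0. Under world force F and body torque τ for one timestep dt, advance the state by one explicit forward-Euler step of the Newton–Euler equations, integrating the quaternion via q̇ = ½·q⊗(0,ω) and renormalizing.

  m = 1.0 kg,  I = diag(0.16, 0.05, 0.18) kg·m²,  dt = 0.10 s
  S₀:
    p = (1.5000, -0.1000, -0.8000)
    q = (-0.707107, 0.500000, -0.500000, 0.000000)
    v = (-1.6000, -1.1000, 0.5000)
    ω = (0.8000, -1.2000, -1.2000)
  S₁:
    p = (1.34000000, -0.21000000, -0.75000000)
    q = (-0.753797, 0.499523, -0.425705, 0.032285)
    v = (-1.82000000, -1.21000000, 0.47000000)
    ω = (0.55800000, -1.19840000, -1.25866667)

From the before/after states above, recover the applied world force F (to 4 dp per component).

F = (-2.2000, -1.1000, -0.3000)

velocity change Δv = (-0.22000000, -0.11000000, -0.03000000)
applied force F = (-2.2000, -1.1000, -0.3000)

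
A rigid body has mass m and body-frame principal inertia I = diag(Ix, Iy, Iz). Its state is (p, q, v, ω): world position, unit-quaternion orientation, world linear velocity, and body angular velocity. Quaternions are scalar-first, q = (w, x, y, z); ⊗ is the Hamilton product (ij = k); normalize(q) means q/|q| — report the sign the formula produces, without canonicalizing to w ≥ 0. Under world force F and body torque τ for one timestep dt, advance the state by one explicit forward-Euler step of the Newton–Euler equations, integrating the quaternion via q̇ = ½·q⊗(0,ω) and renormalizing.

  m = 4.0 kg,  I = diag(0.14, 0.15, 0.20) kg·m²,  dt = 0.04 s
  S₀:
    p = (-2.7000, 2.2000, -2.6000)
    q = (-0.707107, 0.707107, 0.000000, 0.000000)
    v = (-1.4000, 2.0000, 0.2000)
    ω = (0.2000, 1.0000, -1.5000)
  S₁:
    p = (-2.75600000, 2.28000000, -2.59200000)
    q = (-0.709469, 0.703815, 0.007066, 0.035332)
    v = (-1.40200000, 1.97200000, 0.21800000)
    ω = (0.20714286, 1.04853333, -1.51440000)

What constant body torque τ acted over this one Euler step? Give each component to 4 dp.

τ = (-0.0500, 0.2000, -0.0700)

ω₁ − ω₀ = (0.00714286, 0.04853333, -0.01440000)
τ = I·(Δω/dt) + ω₀×(Iω₀) = (-0.0500, 0.2000, -0.0700)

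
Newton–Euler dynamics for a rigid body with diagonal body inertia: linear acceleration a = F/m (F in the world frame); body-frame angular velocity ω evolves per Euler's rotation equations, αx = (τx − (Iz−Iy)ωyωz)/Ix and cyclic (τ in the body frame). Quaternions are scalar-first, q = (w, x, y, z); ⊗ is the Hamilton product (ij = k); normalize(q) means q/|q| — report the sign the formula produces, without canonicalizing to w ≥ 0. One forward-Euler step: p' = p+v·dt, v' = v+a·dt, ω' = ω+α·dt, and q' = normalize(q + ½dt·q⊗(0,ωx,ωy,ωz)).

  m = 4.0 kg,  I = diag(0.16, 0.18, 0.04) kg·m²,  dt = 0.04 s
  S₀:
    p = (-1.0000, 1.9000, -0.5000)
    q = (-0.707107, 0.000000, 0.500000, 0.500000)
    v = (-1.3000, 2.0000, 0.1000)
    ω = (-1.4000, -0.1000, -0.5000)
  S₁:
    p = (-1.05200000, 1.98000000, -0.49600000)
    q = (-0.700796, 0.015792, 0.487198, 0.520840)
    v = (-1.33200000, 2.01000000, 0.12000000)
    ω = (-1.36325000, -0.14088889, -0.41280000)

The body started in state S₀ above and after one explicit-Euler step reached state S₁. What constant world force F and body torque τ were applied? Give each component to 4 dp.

rate change Δω = (0.03675000, -0.04088889, 0.08720000)
gyro term ω₀×Iω₀ = (-0.0070, 0.0840, 0.0028)
τ = I·(Δω/dt) + ω₀×(Iω₀) = (0.1400, -0.1000, 0.0900)
Δv = v₁−v₀ = (-0.03200000, 0.01000000, 0.02000000)
m·(v₁−v₀)/dt = (-3.2000, 1.0000, 2.0000)

F = (-3.2000, 1.0000, 2.0000)
τ = (0.1400, -0.1000, 0.0900)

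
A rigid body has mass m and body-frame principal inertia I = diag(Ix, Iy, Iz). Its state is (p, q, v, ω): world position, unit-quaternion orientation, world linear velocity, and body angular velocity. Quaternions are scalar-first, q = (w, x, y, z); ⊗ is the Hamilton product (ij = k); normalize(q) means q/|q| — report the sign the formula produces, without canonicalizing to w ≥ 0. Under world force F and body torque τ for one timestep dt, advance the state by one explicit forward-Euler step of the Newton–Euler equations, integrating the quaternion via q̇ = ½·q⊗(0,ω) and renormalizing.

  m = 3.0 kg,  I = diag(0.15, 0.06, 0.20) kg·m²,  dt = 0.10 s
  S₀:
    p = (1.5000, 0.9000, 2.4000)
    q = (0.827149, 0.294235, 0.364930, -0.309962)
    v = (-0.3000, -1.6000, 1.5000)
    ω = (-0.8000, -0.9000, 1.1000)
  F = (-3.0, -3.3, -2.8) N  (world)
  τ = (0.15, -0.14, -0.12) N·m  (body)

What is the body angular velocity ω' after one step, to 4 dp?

gyro term ω×Iω = (-0.1386, 0.0440, -0.0648)
α = I⁻¹(τ − ω×Iω) = (1.9240, -3.0667, -0.2760)
ω + α·dt = (-0.6076, -1.2067, 1.0724)

ω' = (-0.6076, -1.2067, 1.0724)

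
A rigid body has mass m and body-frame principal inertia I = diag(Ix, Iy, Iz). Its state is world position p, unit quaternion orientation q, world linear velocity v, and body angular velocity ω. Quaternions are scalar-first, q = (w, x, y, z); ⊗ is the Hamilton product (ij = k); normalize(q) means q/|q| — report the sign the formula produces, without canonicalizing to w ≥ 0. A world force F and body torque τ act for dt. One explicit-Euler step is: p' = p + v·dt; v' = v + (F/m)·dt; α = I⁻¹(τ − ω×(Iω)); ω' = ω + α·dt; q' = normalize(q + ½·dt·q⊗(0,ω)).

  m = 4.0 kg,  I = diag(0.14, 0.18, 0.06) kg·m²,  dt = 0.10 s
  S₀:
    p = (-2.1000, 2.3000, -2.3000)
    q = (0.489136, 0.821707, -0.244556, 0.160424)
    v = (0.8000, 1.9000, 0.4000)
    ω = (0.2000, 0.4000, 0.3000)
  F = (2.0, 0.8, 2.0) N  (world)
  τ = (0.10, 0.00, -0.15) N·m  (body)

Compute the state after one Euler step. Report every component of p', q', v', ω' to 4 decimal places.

(τ − ω×Iω)/I = (0.8171, -0.0267, -2.5533)
new body rate ω' = (0.2817, 0.3973, 0.0447)
Hamilton product q⊗(0,ω) = (-0.1146462, -0.0397092, -0.0187729, 0.5243348)
q' = normalize(q + ½dt·q⊗(0,ω)) = (0.4832, 0.8194, -0.2454, 0.1866)
p' = p + v·dt = (-2.0200, 2.4900, -2.2600)
v' = v + a·dt = (0.8500, 1.9200, 0.4500)

p' = (-2.0200, 2.4900, -2.2600)
q' = (0.4832, 0.8194, -0.2454, 0.1866)
v' = (0.8500, 1.9200, 0.4500)
ω' = (0.2817, 0.3973, 0.0447)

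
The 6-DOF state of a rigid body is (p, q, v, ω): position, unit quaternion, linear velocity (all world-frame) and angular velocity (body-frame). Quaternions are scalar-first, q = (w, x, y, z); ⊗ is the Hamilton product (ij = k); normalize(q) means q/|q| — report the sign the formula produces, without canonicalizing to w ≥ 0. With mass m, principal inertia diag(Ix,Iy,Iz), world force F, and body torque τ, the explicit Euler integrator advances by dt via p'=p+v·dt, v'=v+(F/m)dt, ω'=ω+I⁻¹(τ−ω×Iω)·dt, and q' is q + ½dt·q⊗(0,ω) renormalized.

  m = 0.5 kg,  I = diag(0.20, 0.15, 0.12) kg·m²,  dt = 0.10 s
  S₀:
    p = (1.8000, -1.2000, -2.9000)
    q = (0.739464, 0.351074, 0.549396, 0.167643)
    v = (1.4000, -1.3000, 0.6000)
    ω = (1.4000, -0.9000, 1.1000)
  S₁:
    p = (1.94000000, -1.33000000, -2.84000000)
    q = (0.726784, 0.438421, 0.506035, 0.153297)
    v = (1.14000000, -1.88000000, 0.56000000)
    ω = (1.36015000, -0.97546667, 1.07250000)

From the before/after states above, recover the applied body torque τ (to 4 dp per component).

τ = (-0.0500, 0.0100, 0.0300)

ω₁ − ω₀ = (-0.03985000, -0.07546667, -0.02750000)
ω₀×(Iω₀) = (0.0297, 0.1232, 0.0630)
I·α + gyro = (-0.0500, 0.0100, 0.0300)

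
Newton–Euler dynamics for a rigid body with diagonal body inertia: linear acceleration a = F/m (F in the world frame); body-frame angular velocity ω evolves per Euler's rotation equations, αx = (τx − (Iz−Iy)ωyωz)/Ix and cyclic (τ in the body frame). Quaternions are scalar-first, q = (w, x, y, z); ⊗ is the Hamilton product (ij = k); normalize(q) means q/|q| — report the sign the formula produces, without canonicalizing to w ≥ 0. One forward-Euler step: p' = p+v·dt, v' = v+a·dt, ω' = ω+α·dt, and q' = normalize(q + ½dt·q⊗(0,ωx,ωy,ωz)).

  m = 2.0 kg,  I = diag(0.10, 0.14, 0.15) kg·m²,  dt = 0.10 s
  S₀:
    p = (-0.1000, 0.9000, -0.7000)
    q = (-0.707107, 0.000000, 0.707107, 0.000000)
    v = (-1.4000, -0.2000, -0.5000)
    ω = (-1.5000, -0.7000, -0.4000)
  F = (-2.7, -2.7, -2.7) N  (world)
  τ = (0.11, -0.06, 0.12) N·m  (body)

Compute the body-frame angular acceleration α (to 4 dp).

α = (1.0720, -0.2143, 0.5200)

precession coupling ω×(Iω) = (0.0028, -0.0300, 0.0420)
(τ − ω×Iω)/I = (1.0720, -0.2143, 0.5200)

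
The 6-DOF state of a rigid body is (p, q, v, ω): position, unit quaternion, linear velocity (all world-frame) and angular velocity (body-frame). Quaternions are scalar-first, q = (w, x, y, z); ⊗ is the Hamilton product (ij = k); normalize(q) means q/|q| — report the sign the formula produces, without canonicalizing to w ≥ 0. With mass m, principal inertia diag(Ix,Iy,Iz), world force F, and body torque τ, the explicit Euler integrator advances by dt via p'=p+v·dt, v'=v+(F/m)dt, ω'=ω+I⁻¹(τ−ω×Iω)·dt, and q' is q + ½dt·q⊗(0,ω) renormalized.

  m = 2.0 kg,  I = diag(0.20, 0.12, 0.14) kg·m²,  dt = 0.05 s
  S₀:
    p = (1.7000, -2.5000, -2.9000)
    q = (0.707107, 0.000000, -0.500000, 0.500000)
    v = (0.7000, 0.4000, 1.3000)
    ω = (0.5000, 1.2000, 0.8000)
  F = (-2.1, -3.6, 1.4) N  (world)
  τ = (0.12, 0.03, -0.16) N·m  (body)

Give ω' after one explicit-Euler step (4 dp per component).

gyro term ω×Iω = (0.0192, 0.0240, -0.0480)
(τ − ω×Iω)/I = (0.5040, 0.0500, -0.8000)
new body rate ω' = (0.5252, 1.2025, 0.7600)

ω' = (0.5252, 1.2025, 0.7600)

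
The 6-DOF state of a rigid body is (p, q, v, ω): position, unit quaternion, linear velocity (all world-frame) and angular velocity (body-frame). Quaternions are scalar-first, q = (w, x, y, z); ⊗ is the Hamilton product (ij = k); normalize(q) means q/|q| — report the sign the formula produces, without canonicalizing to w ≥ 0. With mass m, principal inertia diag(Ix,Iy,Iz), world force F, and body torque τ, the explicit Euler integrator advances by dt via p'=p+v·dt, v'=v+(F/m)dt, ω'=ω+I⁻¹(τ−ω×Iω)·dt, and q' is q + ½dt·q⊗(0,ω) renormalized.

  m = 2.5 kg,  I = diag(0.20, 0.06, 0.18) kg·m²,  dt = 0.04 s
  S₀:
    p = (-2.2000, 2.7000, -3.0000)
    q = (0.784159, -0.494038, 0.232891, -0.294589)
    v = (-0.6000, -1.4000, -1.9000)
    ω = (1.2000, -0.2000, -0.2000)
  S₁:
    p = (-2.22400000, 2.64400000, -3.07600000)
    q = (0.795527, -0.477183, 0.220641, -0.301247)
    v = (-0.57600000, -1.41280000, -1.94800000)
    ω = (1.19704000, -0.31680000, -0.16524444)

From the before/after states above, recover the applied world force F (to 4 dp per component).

F = (1.5000, -0.8000, -3.0000)

v₁ − v₀ = (0.02400000, -0.01280000, -0.04800000)
applied force F = (1.5000, -0.8000, -3.0000)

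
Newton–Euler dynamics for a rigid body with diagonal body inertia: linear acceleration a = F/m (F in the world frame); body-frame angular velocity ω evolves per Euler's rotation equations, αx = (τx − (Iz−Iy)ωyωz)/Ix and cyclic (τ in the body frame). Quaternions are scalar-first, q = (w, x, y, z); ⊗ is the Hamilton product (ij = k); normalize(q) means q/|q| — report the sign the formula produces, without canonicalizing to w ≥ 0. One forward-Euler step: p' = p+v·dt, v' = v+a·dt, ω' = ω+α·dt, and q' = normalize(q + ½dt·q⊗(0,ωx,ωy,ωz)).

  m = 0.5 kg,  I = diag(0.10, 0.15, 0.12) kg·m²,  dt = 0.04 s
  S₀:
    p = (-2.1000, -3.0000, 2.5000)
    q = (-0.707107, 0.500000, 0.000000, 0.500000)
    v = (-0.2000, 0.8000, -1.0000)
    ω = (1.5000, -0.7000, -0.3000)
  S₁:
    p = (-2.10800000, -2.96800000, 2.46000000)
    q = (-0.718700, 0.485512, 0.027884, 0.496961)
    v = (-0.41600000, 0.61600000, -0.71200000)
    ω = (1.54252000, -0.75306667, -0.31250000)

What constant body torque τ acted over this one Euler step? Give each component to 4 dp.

τ = (0.1000, -0.1900, -0.0900)

Δω = ω₁−ω₀ = (0.04252000, -0.05306667, -0.01250000)
precession coupling = (-0.0063, 0.0090, -0.0525)
I·α + gyro = (0.1000, -0.1900, -0.0900)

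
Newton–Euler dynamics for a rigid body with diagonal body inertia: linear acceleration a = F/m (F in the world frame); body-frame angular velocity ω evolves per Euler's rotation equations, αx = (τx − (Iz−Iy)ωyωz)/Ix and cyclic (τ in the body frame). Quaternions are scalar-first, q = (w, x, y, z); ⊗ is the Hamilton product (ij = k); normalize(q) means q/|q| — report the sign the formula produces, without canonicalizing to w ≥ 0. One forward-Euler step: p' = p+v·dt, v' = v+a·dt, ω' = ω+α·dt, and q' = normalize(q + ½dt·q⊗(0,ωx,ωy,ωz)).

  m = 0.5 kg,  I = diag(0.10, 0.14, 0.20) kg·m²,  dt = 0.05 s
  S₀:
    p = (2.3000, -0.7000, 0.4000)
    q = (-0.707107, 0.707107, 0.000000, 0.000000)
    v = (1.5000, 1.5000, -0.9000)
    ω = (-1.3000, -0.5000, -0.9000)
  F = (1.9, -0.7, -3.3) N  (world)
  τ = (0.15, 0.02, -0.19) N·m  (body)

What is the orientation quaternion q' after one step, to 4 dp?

2q̇ = q⊗(0,ω) = (0.9192391, 0.9192391, 0.9899498, 0.2828428)
q + ½dt·q⊗(0,ω), renormalized = (-0.6835, 0.7295, 0.0247, 0.0071)

q' = (-0.6835, 0.7295, 0.0247, 0.0071)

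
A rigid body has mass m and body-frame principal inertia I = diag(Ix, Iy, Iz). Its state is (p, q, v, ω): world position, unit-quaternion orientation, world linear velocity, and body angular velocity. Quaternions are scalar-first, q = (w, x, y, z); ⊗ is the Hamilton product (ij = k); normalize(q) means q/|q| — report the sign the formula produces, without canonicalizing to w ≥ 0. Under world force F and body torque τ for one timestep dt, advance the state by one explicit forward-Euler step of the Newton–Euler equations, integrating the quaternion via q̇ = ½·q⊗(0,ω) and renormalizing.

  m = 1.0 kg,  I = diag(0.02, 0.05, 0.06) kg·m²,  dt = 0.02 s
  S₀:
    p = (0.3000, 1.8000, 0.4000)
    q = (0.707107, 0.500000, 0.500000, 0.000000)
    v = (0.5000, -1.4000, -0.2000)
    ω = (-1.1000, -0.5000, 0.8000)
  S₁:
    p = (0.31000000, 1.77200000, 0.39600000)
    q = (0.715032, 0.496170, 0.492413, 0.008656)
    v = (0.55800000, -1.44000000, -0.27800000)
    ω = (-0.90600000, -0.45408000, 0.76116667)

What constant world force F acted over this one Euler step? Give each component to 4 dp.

Δv = v₁−v₀ = (0.05800000, -0.04000000, -0.07800000)
F = m·Δv/dt = (2.9000, -2.0000, -3.9000)

F = (2.9000, -2.0000, -3.9000)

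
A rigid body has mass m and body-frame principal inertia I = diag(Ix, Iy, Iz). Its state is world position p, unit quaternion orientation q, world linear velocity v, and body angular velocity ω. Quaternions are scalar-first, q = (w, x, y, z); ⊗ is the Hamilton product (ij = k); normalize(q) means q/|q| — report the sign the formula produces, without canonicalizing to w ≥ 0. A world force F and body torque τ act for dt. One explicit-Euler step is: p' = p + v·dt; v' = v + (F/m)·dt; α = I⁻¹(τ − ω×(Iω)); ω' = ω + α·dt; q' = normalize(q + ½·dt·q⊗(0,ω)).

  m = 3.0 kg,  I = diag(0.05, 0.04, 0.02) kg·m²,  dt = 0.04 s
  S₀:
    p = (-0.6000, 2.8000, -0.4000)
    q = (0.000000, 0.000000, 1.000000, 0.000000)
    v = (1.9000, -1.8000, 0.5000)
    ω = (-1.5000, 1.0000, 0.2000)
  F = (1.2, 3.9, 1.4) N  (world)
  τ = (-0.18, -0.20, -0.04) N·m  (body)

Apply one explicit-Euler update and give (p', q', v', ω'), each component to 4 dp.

(τ − ω×Iω)/I = (-3.5200, -4.7750, -2.7500)
ω' = ω + α·dt = (-1.6408, 0.8090, 0.0900)
2q̇ = q⊗(0,ω) = (-1.0000000, 0.2000000, 0.0000000, 1.5000000)
q + ½dt·q⊗(0,ω), renormalized = (-0.0200, 0.0040, 0.9993, 0.0300)
a = F/m = (0.4000, 1.3000, 0.4667)
p' = p + v·dt = (-0.5240, 2.7280, -0.3800)
new velocity v' = (1.9160, -1.7480, 0.5187)

p' = (-0.5240, 2.7280, -0.3800)
q' = (-0.0200, 0.0040, 0.9993, 0.0300)
v' = (1.9160, -1.7480, 0.5187)
ω' = (-1.6408, 0.8090, 0.0900)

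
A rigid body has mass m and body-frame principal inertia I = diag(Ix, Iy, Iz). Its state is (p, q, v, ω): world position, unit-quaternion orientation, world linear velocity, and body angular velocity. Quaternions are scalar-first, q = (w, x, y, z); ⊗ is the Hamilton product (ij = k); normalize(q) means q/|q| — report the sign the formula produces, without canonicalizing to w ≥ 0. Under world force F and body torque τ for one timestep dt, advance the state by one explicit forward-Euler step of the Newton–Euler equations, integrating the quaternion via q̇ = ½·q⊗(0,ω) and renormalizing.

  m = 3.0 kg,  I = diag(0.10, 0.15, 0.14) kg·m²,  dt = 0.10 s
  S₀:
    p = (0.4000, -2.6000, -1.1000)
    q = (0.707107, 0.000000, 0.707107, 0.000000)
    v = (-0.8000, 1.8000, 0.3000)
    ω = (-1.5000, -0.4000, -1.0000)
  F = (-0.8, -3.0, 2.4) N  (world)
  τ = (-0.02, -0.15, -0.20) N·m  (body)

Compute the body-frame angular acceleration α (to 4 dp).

gyro term ω×Iω = (-0.0040, -0.0600, 0.0300)
(τ − ω×Iω)/I = (-0.1600, -0.6000, -1.6429)

α = (-0.1600, -0.6000, -1.6429)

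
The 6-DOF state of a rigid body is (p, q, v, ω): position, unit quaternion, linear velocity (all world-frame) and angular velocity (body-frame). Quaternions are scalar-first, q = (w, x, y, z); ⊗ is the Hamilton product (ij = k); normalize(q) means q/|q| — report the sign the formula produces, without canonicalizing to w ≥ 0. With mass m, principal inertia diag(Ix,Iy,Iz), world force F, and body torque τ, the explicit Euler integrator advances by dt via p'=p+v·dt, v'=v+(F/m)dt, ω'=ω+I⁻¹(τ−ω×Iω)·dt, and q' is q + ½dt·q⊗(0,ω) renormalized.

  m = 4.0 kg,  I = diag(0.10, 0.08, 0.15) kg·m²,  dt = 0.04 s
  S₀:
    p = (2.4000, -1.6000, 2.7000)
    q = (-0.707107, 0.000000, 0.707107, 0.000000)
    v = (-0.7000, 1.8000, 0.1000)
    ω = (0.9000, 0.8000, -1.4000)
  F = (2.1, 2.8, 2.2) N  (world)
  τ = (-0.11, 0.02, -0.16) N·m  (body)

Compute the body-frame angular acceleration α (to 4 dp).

α = (-0.3160, -0.5375, -0.9707)

ω×(Iω) gyroscopic = (-0.0784, 0.0630, -0.0144)
α = I⁻¹(τ − ω×Iω) = (-0.3160, -0.5375, -0.9707)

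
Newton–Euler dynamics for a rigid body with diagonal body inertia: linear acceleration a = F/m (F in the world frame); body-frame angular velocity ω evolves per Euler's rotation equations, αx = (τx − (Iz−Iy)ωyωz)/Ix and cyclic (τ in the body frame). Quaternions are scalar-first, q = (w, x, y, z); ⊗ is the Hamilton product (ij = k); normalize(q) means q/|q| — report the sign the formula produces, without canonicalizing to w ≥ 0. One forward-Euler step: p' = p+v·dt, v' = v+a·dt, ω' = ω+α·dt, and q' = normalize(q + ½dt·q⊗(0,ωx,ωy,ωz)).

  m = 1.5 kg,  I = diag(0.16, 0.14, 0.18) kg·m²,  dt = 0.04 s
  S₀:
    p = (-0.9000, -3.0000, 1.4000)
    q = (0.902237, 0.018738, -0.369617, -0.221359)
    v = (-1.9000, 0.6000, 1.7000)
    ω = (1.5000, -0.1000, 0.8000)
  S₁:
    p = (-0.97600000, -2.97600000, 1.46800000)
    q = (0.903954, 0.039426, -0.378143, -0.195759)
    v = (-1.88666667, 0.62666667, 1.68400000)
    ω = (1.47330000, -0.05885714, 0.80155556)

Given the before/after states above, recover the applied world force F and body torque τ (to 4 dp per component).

F = (0.5000, 1.0000, -0.6000)
τ = (-0.1100, 0.1200, 0.0100)

Δv = v₁−v₀ = (0.01333333, 0.02666667, -0.01600000)
F = m·Δv/dt = (0.5000, 1.0000, -0.6000)
ω₁ − ω₀ = (-0.02670000, 0.04114286, 0.00155556)
precession coupling = (-0.0032, -0.0240, 0.0030)
applied torque τ = (-0.1100, 0.1200, 0.0100)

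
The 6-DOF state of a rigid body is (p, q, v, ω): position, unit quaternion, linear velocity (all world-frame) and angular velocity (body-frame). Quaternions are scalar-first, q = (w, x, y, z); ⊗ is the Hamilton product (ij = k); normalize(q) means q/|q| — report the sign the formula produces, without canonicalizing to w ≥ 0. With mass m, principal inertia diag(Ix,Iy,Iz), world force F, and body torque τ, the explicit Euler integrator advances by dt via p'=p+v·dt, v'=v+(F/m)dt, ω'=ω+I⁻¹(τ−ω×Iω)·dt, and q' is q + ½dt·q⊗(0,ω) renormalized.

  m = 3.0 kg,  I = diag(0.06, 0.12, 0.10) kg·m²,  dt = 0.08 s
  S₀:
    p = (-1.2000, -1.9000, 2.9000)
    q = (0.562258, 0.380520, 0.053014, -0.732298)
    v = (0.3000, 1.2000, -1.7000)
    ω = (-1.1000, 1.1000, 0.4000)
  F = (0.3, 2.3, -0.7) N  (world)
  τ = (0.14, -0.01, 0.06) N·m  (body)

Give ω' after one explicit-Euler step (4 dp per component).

ω' = (-0.9016, 1.0816, 0.5061)

angular accel α = (2.4800, -0.2300, 1.3260)
ω + α·dt = (-0.9016, 1.0816, 0.5061)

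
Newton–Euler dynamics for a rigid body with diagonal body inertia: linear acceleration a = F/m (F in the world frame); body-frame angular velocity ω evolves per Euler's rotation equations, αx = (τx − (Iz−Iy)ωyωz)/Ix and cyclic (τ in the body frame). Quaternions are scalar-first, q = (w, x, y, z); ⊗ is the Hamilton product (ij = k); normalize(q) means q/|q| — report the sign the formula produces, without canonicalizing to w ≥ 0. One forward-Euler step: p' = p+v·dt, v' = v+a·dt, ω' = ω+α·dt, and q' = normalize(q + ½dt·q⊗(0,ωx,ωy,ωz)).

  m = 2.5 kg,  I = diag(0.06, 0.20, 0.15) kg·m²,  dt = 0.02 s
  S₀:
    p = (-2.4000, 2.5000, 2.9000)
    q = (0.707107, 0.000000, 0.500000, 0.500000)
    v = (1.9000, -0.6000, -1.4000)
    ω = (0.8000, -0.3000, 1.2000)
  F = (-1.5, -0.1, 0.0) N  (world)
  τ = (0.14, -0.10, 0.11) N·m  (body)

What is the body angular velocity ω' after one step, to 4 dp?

ω' = (0.8407, -0.3014, 1.2191)

gyro term ω×Iω = (0.0180, -0.0864, -0.0336)
(τ − ω×Iω)/I = (2.0333, -0.0680, 0.9573)
new body rate ω' = (0.8407, -0.3014, 1.2191)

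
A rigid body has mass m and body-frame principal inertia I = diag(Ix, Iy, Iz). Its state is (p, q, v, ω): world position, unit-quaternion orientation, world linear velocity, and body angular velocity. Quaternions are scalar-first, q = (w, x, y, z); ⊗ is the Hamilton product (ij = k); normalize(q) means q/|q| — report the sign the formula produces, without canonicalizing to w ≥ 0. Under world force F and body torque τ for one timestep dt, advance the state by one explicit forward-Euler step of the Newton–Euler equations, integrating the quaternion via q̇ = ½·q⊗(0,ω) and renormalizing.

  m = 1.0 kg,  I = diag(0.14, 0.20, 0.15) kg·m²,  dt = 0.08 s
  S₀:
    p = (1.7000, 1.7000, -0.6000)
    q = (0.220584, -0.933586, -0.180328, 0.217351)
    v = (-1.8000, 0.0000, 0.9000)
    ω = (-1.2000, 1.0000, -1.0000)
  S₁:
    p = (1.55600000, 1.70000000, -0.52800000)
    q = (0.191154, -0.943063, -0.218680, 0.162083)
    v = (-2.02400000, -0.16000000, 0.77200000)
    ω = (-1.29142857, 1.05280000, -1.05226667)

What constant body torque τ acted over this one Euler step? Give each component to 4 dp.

τ = (-0.1100, 0.1200, -0.1700)

Δω = ω₁−ω₀ = (-0.09142857, 0.05280000, -0.05226667)
ω₀×(Iω₀) = (0.0500, -0.0120, -0.0720)
τ = I·(Δω/dt) + ω₀×(Iω₀) = (-0.1100, 0.1200, -0.1700)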